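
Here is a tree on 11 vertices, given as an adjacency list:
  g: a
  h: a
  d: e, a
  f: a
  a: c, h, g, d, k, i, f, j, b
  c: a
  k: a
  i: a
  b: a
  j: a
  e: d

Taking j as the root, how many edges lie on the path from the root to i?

Path from j to i: j–a–i, which has 2 edges.

2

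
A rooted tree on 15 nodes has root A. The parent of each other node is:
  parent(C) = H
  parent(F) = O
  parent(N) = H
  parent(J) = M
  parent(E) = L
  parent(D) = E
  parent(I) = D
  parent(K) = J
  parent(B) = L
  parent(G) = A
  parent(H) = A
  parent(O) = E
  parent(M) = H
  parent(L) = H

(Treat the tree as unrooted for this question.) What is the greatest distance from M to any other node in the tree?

5

A farthest node from M is F (I also at distance 5).
The path M-H-L-E-O-F has 5 edges.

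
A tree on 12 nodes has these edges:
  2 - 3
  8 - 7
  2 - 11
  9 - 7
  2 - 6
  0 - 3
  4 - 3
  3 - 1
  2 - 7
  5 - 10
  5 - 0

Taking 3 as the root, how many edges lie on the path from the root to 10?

Climbing from 10 to the root: 10–5–0–3. That's 3 steps.

3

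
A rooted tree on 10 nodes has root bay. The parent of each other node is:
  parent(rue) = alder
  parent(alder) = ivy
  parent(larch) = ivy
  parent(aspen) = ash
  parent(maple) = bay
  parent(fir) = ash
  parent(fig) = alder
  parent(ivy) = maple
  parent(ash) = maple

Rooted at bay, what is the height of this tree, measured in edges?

The longest root-to-leaf path is bay-maple-ivy-alder-rue (4 edges).

4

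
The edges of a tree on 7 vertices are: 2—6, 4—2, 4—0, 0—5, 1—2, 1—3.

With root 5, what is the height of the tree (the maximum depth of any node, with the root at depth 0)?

A deepest node is 3, reached by 5-0-4-2-1-3.
That path has 5 edges, so the height is 5.

5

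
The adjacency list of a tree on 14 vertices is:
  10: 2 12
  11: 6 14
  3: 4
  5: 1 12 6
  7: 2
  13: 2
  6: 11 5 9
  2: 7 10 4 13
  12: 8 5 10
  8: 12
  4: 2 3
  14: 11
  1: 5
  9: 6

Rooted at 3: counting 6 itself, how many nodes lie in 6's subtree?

4

6's subtree: {6, 11, 9, 14}, size 4.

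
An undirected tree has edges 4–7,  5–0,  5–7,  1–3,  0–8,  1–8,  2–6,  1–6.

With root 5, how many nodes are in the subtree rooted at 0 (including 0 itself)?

6

The subtree rooted at 0 contains: 0, 8, 1, 6, 3, 2 — 6 nodes.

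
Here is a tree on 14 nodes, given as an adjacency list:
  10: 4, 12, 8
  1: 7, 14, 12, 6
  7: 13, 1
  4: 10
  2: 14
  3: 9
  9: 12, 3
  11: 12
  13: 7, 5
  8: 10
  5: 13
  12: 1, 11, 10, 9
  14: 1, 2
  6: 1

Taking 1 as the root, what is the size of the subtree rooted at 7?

3

Descendants of 7 (including itself): 7, 13, 5. That's 3.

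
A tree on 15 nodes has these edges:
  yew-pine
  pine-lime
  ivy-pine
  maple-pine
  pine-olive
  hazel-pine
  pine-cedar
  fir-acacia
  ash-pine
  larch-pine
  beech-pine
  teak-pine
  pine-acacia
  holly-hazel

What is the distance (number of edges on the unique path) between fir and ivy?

3

Walking from fir: fir–acacia–pine–ivy. Length 3.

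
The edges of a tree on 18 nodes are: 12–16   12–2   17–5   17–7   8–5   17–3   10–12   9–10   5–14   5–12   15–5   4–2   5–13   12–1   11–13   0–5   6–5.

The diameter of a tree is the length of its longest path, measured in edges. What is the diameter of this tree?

5

Starting from 4, a farthest node is 11 at distance 5.
One longest path: 4 - 2 - 12 - 5 - 13 - 11.
So the diameter is 5.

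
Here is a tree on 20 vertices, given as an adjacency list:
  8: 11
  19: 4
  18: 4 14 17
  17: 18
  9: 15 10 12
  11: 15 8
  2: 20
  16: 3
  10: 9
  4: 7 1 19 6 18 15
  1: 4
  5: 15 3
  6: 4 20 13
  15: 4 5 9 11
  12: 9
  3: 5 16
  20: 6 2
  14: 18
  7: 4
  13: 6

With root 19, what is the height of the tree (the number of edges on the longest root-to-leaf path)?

5

The longest root-to-leaf path is 19 – 4 – 15 – 5 – 3 – 16 (5 edges).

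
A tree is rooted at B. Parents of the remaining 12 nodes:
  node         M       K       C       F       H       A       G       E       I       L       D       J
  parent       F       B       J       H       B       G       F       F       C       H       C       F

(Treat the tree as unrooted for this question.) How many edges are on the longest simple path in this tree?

6

BFS from D reaches K last, at distance 6; BFS from K confirms no node is farther.
Path: D – C – J – F – H – B – K.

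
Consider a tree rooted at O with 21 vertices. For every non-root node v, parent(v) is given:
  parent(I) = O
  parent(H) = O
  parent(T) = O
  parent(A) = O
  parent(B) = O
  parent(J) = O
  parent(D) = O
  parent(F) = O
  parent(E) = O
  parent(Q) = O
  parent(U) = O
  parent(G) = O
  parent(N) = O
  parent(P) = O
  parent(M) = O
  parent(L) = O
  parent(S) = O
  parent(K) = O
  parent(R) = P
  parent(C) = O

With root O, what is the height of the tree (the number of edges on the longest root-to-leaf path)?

2

R sits deepest: O–P–R — 2 edges from the root.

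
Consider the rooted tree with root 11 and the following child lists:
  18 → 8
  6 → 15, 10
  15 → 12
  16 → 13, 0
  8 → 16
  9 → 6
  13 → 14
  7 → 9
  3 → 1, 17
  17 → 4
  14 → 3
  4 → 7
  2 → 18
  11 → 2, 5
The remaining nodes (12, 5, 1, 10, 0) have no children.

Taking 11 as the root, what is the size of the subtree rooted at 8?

15

8's subtree: {8, 16, 13, 0, 14, 3, 17, 1, 4, 7, 9, 6, 15, 10, 12}, size 15.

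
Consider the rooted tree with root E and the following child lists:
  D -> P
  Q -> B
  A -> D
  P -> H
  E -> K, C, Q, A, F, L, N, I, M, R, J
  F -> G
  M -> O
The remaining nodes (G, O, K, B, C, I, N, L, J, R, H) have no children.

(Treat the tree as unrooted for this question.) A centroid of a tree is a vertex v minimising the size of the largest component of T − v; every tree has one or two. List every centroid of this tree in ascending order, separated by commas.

E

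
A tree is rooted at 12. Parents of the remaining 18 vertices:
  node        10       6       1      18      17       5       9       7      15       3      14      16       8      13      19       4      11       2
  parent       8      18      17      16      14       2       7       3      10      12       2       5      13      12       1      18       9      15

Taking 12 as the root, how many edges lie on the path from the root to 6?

Path from 12 to 6: 12–13–8–10–15–2–5–16–18–6, which has 9 edges.

9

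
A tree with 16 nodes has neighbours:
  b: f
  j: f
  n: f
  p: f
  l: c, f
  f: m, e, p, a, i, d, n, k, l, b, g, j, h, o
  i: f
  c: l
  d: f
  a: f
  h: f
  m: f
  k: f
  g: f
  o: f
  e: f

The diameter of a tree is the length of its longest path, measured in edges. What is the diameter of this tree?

Starting from c, a farthest node is b at distance 3.
One longest path: c–l–f–b.
So the diameter is 3.

3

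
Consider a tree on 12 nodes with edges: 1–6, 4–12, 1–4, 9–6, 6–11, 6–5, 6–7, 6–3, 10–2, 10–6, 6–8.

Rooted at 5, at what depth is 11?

2

Path from 5 to 11: 5–6–11, which has 2 edges.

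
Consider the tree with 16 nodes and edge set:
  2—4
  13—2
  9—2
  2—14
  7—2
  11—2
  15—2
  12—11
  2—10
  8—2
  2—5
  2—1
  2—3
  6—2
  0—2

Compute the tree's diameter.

Starting from 12, a farthest node is 13 at distance 3.
One longest path: 12–11–2–13.
So the diameter is 3.

3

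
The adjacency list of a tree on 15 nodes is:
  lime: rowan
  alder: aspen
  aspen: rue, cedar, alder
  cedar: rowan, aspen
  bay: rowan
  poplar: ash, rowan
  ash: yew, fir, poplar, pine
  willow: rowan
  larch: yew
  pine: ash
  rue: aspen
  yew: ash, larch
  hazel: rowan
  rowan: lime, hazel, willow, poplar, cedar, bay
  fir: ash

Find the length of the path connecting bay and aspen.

3

The path is bay – rowan – cedar – aspen, which has 3 edges.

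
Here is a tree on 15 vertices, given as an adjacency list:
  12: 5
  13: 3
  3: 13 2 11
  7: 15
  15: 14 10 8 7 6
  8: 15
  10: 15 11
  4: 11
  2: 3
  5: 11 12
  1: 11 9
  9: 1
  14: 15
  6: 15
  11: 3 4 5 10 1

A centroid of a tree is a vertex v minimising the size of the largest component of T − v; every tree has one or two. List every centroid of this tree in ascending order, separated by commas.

If 11 is removed the pieces have sizes 6, 3, 2, 2, 1, all ≤ ⌊15/2⌋ = 7.
No neighbour of 11 does as well, so 11 is the unique centroid.

11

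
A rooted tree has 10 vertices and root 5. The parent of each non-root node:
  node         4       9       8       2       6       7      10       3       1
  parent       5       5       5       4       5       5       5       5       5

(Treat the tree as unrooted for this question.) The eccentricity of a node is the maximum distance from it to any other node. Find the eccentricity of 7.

3

Distances from 7 peak at 3, attained at 2.
7–5–4–2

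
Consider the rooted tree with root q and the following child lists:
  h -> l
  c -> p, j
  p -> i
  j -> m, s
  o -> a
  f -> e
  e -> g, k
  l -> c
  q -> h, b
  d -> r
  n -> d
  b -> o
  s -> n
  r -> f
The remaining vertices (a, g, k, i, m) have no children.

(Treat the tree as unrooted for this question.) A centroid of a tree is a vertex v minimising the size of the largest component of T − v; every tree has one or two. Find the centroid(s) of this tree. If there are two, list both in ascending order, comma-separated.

Removing j splits the tree into components of sizes 9, 8, 1; the largest is 9 ≤ ⌊19/2⌋ = 9.
No neighbour of j does as well, so j is the unique centroid.

j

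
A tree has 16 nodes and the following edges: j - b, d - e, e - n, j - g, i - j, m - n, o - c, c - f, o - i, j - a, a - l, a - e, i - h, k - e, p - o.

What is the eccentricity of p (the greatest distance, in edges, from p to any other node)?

The node farthest from p is m, via p-o-i-j-a-e-n-m — 7 edges.

7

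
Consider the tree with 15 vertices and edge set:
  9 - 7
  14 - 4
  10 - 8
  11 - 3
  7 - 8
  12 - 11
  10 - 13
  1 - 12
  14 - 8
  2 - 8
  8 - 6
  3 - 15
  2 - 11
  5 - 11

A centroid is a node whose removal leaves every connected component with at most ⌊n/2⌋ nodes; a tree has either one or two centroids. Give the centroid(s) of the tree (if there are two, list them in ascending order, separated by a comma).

8

Delete 8: the remaining components have sizes 7, 2, 2, 2, 1. Max 7 ≤ 7, so 8 is a centroid.
Every other node leaves some component of size > 7, so the centroid is unique.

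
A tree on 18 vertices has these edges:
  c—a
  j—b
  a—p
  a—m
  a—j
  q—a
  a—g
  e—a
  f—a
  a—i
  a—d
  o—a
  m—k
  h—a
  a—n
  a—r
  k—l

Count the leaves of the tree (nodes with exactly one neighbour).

14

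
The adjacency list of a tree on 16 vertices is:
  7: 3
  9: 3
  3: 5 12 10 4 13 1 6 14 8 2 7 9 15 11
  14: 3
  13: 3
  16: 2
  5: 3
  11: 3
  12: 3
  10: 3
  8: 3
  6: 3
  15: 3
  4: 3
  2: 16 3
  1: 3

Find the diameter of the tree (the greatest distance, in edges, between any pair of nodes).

BFS from 16 reaches 7 last, at distance 3; BFS from 7 confirms no node is farther.
Path: 16 - 2 - 3 - 7.

3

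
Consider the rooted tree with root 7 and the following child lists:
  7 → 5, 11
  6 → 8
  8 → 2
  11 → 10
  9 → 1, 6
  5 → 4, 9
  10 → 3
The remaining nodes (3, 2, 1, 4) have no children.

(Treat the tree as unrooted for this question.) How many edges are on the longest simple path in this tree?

8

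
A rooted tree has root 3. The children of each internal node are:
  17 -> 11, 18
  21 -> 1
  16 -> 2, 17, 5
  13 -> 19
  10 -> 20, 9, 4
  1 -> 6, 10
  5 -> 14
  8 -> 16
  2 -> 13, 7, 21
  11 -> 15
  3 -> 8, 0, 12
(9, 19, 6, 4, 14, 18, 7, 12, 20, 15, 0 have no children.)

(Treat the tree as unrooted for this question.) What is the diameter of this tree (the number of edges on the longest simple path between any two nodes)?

8

A longest path is 0 - 3 - 8 - 16 - 2 - 21 - 1 - 10 - 4, with 8 edges.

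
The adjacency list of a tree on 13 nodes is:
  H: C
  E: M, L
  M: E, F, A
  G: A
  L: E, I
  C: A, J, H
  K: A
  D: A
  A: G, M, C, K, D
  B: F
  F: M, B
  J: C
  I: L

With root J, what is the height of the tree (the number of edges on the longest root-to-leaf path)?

The longest root-to-leaf path is J–C–A–M–E–L–I (6 edges).

6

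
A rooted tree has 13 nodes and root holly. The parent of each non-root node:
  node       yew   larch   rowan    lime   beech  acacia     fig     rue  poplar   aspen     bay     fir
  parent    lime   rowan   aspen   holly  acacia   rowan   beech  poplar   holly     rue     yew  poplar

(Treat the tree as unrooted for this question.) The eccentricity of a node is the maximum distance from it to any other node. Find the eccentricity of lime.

8

A farthest node from lime is fig.
The path lime – holly – poplar – rue – aspen – rowan – acacia – beech – fig has 8 edges.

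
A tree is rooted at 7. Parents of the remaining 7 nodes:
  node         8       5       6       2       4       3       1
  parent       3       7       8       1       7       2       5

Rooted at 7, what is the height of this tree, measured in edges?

6

The longest root-to-leaf path is 7–5–1–2–3–8–6 (6 edges).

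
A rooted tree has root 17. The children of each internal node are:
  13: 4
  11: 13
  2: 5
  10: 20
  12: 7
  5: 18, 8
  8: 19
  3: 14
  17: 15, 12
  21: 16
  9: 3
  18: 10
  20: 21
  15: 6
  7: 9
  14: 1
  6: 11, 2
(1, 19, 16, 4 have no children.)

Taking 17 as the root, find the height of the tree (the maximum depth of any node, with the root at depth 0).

9

A deepest node is 16, reached by 17–15–6–2–5–18–10–20–21–16.
That path has 9 edges, so the height is 9.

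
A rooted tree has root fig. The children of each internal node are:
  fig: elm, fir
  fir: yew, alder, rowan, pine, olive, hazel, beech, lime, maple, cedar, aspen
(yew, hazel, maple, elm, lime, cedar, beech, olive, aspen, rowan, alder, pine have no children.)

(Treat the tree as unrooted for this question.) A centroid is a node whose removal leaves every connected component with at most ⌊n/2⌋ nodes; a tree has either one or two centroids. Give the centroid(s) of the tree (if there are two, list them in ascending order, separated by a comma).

If fir is removed the pieces have sizes 2, 1, 1, 1, 1, 1, 1, 1, 1, 1, 1, 1, all ≤ ⌊14/2⌋ = 7.
Every other node leaves some component of size > 7, so the centroid is unique.

fir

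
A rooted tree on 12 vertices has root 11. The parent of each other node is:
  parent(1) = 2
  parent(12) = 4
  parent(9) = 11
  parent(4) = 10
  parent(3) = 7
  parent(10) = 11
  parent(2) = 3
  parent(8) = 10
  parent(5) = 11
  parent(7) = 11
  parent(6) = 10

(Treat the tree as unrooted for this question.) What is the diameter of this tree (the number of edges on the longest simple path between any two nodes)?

7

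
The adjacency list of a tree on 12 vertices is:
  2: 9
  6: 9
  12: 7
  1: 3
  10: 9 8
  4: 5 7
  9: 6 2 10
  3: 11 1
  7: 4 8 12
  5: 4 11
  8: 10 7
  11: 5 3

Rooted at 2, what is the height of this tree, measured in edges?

A deepest node is 1, reached by 2-9-10-8-7-4-5-11-3-1.
That path has 9 edges, so the height is 9.

9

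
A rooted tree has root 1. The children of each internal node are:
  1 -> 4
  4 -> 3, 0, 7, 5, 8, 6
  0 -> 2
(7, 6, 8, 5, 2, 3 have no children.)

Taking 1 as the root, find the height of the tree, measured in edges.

2 sits deepest: 1 – 4 – 0 – 2 — 3 edges from the root.

3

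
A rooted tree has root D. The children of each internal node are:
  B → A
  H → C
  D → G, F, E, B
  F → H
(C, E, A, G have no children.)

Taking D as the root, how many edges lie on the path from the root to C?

3

D – F – H – C — 3 edges.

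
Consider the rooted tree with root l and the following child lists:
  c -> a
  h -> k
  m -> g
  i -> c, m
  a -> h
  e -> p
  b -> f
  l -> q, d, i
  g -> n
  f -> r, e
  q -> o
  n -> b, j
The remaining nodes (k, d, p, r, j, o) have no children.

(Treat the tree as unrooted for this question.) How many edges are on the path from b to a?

b – n – g – m – i – c – a: 6 edges.

6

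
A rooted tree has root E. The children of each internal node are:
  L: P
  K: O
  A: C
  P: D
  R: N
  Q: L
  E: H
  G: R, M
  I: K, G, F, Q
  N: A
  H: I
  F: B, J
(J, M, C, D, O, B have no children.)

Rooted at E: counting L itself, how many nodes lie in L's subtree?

3

The subtree rooted at L contains: L, P, D — 3 nodes.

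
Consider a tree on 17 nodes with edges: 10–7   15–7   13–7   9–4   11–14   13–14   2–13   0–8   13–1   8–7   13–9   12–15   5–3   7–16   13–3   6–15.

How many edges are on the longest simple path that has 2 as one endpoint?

4

Distances from 2 peak at 4, attained at 6 (0, 12 also at distance 4).
2-13-7-15-6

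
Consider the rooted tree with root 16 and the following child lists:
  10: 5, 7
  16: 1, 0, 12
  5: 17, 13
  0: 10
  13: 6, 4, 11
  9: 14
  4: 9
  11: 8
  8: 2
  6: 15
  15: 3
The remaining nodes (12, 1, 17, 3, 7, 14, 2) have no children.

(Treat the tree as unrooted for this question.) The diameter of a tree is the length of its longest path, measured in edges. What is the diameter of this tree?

8

A longest path is 12-16-0-10-5-13-4-9-14, with 8 edges.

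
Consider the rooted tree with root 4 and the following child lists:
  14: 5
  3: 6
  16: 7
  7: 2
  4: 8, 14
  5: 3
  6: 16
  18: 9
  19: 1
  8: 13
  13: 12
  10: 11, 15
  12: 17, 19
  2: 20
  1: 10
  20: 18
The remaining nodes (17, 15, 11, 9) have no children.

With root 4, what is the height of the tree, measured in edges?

10

The longest root-to-leaf path is 4–14–5–3–6–16–7–2–20–18–9 (10 edges).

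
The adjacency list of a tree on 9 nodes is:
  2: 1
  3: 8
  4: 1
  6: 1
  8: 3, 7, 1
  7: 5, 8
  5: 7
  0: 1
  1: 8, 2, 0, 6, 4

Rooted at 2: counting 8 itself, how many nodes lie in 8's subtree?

Descendants of 8 (including itself): 8, 7, 3, 5. That's 4.

4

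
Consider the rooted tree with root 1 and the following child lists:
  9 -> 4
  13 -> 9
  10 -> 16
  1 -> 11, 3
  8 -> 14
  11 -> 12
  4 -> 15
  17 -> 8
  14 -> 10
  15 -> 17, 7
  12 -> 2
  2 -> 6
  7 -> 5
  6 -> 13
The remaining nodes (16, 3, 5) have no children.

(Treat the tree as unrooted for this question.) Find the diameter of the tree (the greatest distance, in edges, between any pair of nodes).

14

Starting from 16, a farthest node is 3 at distance 14.
One longest path: 16-10-14-8-17-15-4-9-13-6-2-12-11-1-3.
So the diameter is 14.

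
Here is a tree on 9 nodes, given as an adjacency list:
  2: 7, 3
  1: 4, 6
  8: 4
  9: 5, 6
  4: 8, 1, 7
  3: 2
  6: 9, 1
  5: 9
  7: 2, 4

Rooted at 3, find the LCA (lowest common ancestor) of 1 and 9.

Ancestors of 1 (toward the root): 1, 4, 7, 2, 3.
Ancestors of 9: 9, 6, 1, 4, 7, 2, 3.
The deepest node appearing in both lists is 1.

1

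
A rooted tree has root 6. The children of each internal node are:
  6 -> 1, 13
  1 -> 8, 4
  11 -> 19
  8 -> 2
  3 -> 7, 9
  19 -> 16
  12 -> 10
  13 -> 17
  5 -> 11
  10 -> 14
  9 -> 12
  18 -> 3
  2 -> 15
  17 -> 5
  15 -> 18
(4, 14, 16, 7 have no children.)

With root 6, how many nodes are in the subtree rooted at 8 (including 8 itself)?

10

8's subtree: {8, 2, 15, 18, 3, 9, 7, 12, 10, 14}, size 10.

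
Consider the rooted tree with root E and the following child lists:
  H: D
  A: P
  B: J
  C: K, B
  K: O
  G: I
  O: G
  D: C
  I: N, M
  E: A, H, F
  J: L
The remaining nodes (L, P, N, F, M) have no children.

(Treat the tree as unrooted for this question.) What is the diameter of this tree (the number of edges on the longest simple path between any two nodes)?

10

A longest path is P – A – E – H – D – C – K – O – G – I – M, with 10 edges.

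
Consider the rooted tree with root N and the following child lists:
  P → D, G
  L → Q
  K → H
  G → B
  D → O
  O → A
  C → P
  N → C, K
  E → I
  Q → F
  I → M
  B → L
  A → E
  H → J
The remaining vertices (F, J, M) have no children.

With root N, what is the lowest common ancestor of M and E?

E

M's ancestor chain is M, I, E, A, O, D, P, C, N and E's is E, A, O, D, P, C, N; they first meet at E.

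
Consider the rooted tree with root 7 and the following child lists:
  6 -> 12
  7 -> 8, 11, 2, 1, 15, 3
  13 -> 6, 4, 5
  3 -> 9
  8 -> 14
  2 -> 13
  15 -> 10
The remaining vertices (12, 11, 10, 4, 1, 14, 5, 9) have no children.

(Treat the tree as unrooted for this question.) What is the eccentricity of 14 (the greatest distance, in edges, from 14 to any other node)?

6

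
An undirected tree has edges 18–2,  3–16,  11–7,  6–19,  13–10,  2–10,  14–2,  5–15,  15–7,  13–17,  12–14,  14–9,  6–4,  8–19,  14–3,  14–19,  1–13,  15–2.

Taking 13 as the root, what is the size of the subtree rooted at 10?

The subtree rooted at 10 contains: 10, 2, 14, 15, 18, 3, 19, 9, 12, 7, 5, 16, 8, 6, 11, 4 — 16 nodes.

16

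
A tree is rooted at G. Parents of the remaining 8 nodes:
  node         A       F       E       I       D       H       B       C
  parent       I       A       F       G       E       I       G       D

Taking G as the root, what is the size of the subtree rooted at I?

7

Descendants of I (including itself): I, A, H, F, E, D, C. That's 7.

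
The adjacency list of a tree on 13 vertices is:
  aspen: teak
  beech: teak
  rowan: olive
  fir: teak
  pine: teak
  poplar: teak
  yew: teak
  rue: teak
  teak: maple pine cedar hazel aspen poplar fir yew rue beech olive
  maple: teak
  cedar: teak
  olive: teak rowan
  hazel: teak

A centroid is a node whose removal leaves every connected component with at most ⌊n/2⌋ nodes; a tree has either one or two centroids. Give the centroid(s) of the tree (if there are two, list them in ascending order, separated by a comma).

teak

If teak is removed the pieces have sizes 2, 1, 1, 1, 1, 1, 1, 1, 1, 1, 1, all ≤ ⌊13/2⌋ = 6.
No neighbour of teak does as well, so teak is the unique centroid.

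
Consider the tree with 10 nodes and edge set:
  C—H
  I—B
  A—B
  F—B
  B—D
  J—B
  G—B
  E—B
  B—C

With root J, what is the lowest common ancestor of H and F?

B

Ancestors of H (toward the root): H, C, B, J.
Ancestors of F: F, B, J.
The deepest node appearing in both lists is B.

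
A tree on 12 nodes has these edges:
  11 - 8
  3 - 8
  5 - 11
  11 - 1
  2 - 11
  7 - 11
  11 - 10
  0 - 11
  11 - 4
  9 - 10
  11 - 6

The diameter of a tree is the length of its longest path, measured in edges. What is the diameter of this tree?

4

A longest path is 9–10–11–8–3, with 4 edges.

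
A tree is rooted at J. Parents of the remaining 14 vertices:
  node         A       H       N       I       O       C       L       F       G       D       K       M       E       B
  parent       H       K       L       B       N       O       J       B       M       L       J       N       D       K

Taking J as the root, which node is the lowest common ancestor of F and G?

J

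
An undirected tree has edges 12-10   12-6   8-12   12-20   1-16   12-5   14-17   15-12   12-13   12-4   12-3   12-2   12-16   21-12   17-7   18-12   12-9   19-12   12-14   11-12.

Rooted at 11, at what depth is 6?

Climbing from 6 to the root: 6 → 12 → 11. That's 2 steps.

2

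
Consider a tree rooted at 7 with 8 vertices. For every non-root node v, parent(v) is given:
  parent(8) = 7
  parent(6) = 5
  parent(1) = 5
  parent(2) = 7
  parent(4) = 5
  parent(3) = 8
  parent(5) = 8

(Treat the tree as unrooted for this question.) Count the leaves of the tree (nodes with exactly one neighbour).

The leaves are 1, 2, 3, 4, 6.
That is 5 leaves.

5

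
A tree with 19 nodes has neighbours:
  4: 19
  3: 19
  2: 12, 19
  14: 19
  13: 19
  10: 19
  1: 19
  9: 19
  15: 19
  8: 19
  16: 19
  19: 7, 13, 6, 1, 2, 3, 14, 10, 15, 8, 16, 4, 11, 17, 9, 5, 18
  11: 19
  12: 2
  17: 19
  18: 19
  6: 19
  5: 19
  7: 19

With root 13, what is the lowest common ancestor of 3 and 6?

Ancestors of 3 (toward the root): 3, 19, 13.
Ancestors of 6: 6, 19, 13.
The deepest node appearing in both lists is 19.

19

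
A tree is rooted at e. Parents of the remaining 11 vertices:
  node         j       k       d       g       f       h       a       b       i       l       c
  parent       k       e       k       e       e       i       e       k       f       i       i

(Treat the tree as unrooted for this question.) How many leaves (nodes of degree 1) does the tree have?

8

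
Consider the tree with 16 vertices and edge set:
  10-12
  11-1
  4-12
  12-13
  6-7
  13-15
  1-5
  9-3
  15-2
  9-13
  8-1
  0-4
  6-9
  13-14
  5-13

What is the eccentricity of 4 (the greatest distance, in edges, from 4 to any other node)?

5

Distances from 4 peak at 5, attained at 7 (11, 8 also at distance 5).
4-12-13-9-6-7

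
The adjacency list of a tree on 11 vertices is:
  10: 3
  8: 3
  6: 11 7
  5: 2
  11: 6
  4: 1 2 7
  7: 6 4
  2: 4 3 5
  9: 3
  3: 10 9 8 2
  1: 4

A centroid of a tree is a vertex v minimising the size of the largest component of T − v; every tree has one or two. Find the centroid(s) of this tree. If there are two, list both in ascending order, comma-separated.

2

Removing 2 splits the tree into components of sizes 5, 4, 1; the largest is 5 ≤ ⌊11/2⌋ = 5.
No neighbour of 2 does as well, so 2 is the unique centroid.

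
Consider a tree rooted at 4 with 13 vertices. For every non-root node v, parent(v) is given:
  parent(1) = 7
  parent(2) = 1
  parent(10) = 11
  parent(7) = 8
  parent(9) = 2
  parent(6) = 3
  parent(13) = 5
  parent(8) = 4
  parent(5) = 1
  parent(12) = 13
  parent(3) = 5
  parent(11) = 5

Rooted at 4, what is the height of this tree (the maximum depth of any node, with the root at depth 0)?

The longest root-to-leaf path is 4 → 8 → 7 → 1 → 5 → 3 → 6 (6 edges).

6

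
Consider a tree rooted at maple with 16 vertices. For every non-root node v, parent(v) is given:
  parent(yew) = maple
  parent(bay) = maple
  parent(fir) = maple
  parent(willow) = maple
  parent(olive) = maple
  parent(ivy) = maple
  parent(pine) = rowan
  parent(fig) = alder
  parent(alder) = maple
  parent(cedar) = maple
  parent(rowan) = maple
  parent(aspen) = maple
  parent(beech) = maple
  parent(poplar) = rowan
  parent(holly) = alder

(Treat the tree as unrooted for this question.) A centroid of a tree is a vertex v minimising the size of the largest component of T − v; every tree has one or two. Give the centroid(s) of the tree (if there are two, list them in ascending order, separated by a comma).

maple

If maple is removed the pieces have sizes 3, 3, 1, 1, 1, 1, 1, 1, 1, 1, 1, all ≤ ⌊16/2⌋ = 8.
Every other node leaves some component of size > 8, so the centroid is unique.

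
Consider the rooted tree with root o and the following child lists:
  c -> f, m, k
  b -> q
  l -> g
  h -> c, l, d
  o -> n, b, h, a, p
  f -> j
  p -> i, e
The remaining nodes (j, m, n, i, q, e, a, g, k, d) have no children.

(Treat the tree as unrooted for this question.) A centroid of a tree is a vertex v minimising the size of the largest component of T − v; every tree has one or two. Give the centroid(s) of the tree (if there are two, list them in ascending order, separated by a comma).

Delete h: the remaining components have sizes 8, 5, 2, 1. Max 8 ≤ 8, so h is a centroid.
Every other node leaves some component of size > 8, so the centroid is unique.

h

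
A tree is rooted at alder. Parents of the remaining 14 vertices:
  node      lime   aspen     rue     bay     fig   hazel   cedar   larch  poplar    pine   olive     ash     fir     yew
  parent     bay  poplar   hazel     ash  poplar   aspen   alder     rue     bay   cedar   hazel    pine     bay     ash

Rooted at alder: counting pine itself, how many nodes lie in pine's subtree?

13

The subtree rooted at pine contains: pine, ash, bay, yew, poplar, lime, fir, aspen, fig, hazel, olive, rue, larch — 13 nodes.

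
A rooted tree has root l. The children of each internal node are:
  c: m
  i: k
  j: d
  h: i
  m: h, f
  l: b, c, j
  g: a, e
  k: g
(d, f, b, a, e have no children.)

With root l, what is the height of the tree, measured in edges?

7

The longest root-to-leaf path is l–c–m–h–i–k–g–e (7 edges).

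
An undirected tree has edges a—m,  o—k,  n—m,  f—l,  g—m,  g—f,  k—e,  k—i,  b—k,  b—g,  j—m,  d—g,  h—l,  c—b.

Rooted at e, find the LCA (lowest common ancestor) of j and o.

Path j→root: j m g b k e; path o→root: o k e.
First common node: k.

k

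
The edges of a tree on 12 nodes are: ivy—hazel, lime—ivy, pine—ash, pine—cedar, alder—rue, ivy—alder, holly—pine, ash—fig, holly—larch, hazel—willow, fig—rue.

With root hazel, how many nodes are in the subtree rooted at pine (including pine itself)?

4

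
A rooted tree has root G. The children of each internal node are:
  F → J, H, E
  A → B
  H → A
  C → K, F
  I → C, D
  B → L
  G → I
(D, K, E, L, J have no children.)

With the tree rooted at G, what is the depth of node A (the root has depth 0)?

G – I – C – F – H – A — 5 edges.

5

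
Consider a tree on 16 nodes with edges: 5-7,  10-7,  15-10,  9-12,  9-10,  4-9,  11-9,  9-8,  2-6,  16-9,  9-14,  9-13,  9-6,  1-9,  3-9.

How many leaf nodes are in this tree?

Exactly 12 nodes have a single neighbour: 1, 2, 3, 4, 5, 8, 11, 12, 13, 14, 15, 16.

12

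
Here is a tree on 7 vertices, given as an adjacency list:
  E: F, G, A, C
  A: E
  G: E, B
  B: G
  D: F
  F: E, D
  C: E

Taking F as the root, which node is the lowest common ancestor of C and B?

E

Path C→root: C E F; path B→root: B G E F.
First common node: E.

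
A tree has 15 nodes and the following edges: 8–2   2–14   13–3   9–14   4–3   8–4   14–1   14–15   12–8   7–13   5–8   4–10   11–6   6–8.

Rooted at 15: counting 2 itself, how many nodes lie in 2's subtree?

11

2's subtree: {2, 8, 4, 5, 6, 12, 3, 10, 11, 13, 7}, size 11.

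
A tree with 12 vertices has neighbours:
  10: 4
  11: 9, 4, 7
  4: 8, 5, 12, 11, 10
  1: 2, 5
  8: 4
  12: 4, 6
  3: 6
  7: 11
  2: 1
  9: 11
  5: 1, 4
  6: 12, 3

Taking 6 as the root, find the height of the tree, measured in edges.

A deepest node is 2, reached by 6 → 12 → 4 → 5 → 1 → 2.
That path has 5 edges, so the height is 5.

5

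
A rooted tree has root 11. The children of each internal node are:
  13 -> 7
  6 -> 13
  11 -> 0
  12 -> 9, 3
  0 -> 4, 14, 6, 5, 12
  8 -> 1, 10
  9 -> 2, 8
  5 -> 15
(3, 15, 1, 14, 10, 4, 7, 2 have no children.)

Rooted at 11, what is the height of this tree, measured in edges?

5

A deepest node is 1, reached by 11-0-12-9-8-1.
That path has 5 edges, so the height is 5.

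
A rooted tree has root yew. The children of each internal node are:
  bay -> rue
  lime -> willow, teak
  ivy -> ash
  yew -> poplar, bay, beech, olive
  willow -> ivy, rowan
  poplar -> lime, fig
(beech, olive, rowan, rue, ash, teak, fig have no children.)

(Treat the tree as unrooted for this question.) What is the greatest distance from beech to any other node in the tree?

6

Distances from beech peak at 6, attained at ash.
beech–yew–poplar–lime–willow–ivy–ash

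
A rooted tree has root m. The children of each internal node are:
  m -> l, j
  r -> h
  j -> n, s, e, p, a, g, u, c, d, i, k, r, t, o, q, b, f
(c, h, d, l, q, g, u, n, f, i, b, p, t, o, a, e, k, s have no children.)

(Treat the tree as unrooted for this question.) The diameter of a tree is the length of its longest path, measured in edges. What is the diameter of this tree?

4

Starting from l, a farthest node is h at distance 4.
One longest path: l - m - j - r - h.
So the diameter is 4.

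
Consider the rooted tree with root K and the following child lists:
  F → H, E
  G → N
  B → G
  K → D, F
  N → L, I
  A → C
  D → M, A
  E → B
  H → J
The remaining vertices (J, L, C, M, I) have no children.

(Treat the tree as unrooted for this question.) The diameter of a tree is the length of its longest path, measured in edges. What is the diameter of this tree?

BFS from L reaches C last, at distance 9; BFS from C confirms no node is farther.
Path: L - N - G - B - E - F - K - D - A - C.

9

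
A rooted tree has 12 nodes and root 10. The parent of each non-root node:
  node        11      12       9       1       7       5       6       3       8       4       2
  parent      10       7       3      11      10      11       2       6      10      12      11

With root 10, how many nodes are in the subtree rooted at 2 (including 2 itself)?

Descendants of 2 (including itself): 2, 6, 3, 9. That's 4.

4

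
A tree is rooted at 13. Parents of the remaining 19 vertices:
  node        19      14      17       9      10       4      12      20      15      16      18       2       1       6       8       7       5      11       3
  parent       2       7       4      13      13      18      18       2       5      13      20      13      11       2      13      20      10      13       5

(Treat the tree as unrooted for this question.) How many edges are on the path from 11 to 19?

3

Walking from 11: 11–13–2–19. Length 3.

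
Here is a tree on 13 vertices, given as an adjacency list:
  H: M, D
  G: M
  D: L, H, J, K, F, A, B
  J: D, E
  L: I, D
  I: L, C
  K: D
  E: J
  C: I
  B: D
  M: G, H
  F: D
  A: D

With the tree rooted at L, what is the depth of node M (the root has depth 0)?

3

L → D → H → M — 3 edges.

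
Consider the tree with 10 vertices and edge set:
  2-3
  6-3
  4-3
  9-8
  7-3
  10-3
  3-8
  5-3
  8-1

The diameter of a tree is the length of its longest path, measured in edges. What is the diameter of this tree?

3

Starting from 1, a farthest node is 5 at distance 3.
One longest path: 1-8-3-5.
So the diameter is 3.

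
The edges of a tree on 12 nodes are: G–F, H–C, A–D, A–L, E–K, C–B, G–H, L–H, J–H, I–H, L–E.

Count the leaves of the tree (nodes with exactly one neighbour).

The leaves are B, D, F, I, J, K.
That is 6 leaves.

6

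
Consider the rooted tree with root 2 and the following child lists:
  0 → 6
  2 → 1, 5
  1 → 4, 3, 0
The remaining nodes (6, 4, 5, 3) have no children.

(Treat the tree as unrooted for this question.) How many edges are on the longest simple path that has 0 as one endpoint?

3

A farthest node from 0 is 5.
The path 0 – 1 – 2 – 5 has 3 edges.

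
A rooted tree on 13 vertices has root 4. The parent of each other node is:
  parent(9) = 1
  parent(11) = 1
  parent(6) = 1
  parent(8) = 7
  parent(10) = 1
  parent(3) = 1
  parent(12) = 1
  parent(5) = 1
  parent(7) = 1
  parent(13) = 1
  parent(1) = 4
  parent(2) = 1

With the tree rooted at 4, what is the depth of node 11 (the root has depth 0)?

Path from 4 to 11: 4 – 1 – 11, which has 2 edges.

2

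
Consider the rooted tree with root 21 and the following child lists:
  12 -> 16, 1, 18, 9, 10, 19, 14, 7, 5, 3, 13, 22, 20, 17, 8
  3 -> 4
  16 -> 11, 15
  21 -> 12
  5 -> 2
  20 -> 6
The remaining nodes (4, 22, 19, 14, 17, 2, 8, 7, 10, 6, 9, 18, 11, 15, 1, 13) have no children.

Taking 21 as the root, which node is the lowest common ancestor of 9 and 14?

12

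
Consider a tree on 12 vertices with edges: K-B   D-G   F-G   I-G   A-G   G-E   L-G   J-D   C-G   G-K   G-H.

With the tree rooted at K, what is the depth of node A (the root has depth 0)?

K – G – A — 2 edges.

2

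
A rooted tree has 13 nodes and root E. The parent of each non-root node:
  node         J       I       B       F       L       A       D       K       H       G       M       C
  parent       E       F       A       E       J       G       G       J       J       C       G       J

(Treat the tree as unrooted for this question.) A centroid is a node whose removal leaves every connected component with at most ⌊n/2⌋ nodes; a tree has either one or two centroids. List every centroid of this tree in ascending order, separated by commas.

J

If J is removed the pieces have sizes 6, 3, 1, 1, 1, all ≤ ⌊13/2⌋ = 6.
No neighbour of J does as well, so J is the unique centroid.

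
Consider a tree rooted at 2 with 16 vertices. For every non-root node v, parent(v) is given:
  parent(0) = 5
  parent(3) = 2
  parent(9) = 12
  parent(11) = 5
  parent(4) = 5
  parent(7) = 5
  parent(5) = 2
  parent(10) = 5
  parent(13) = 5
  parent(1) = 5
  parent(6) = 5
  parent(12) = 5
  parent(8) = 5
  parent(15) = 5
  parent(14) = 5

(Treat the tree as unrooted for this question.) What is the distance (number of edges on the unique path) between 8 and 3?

3

The path is 8–5–2–3, which has 3 edges.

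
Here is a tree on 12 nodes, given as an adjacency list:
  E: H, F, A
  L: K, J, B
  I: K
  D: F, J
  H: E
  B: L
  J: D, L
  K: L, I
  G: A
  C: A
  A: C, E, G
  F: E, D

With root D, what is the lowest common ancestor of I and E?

I's ancestor chain is I, K, L, J, D and E's is E, F, D; they first meet at D.

D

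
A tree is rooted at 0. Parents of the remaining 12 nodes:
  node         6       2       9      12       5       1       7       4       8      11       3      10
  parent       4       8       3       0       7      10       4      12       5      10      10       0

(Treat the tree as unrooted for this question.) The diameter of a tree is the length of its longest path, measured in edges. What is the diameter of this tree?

9

A longest path is 9-3-10-0-12-4-7-5-8-2, with 9 edges.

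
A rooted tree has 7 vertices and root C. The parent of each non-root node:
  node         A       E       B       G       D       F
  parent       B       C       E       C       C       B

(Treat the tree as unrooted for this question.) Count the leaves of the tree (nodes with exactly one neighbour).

4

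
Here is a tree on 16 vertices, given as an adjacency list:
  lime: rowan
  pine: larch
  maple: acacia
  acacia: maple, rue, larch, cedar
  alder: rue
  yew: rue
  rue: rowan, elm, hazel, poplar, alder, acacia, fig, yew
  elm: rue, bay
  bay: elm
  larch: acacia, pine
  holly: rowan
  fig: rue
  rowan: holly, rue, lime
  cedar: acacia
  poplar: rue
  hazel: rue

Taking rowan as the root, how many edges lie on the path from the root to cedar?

rowan–rue–acacia–cedar — 3 edges.

3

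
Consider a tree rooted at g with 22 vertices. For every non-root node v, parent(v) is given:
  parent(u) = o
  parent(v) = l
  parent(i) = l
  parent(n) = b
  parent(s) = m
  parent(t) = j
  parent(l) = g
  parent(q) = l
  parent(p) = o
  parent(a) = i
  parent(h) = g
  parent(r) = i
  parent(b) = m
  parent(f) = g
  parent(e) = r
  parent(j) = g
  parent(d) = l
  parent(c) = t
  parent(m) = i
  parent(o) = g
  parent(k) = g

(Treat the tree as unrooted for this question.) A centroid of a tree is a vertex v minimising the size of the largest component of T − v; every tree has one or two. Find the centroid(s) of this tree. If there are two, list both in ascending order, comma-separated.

Removing l splits the tree into components of sizes 10, 8, 1, 1, 1; the largest is 10 ≤ ⌊22/2⌋ = 11.
No neighbour of l does as well, so l is the unique centroid.

l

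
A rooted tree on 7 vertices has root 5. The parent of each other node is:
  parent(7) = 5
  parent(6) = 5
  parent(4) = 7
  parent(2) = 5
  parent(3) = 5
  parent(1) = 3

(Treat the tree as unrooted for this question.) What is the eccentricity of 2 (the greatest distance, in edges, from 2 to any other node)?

Distances from 2 peak at 3, attained at 4 (1 also at distance 3).
2–5–7–4

3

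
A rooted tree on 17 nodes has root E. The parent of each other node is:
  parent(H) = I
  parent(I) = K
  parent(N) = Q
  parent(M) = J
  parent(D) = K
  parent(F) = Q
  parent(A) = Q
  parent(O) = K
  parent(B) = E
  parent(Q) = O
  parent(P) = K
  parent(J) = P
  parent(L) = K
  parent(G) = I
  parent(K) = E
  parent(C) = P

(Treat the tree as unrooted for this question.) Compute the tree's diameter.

6

BFS from M reaches A last, at distance 6; BFS from A confirms no node is farther.
Path: M–J–P–K–O–Q–A.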